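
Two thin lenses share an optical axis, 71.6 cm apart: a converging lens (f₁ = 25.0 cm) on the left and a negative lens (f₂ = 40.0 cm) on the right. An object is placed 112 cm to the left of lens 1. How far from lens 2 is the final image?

19.9 cm

Lens 1: 1/d_i1 = 1/f₁ − 1/d_o1 = 1/(25.0) − 1/(112) = 0.03107, so d_i1 = 32.18 cm.
The intermediate image is 32.18 cm to the right of lens 1, which is 71.6 − (32.18) = 39.42 cm to the left of lens 2, so d_o2 = +39.42 cm.
Lens 2 is diverging, so f₂ = −40.0 cm.
Lens 2: 1/d_i2 = 1/f₂ − 1/d_o2 = 1/(-40.0) − 1/(39.42) = -0.05037, so d_i2 = -19.9 cm.
The final image is virtual, 19.9 cm to the left of lens 2 (overall magnification ≈ -0.14).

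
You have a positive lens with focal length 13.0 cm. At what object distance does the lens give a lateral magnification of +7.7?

m = −d_i/d_o ⇒ d_i = −m·d_o.
1/f = 1/d_o + 1/d_i = 1/d_o − 1/(m·d_o) = (1 − 1/m)/d_o, so d_o = f(1 − 1/m) = (13.00)(1 − 1/(+7.7)) = 11.3 cm.

11.3 cm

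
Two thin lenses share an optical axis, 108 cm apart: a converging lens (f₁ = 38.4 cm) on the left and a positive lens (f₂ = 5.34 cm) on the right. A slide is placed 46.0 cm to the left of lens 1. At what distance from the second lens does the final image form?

Lens 1: 1/d_i1 = 1/f₁ − 1/d_o1 = 1/(38.4) − 1/(46.0) = 0.004303, so d_i1 = 232.4 cm.
The intermediate image is 232.4 cm to the right of lens 1, which lies 124.4 cm to the right of lens 2 — a virtual object — so d_o2 = −124.4 cm.
Lens 2: 1/d_i2 = 1/f₂ − 1/d_o2 = 1/(5.34) − 1/(-124.4) = 0.1953, so d_i2 = 5.12 cm.
The final image is real, 5.12 cm to the right of lens 2 (overall magnification ≈ -0.21).

5.12 cm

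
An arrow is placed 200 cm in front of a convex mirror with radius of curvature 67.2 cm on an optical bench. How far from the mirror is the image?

28.8 cm

f = R/2 = 67.2/2 = 33.60 cm; for a convex mirror, f = -33.60 cm.
Mirror equation: 1/s_i = 1/f − 1/s_o = 1/(-33.60) − 1/(200) = -0.02976 − 0.005000 = -0.03476, so s_i = -28.8 cm.
The image is virtual, upright and reduced, behind the mirror.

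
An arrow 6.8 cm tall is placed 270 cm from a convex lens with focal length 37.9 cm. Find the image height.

1/d_i = 1/f − 1/d_o = 1/(37.90) − 1/(270) = 0.02268, so d_i = 44.09 cm.
m = −d_i/d_o = -0.1633.
|h_i| = |m|·h_o = 0.1633 × 6.8 = 1.11 cm. The image is real, inverted and reduced, on the far side of the lens.

1.11 cm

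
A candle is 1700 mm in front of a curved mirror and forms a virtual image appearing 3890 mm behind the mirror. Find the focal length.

f = 3020 mm (concave)

Virtual image ⇒ d_i = −3890 mm.
1/f = 1/d_o + 1/d_i = 1/(1700) + 1/(-3890) = 0.0003312, so f = 3020 mm.
Since f is positive, the curved mirror is concave.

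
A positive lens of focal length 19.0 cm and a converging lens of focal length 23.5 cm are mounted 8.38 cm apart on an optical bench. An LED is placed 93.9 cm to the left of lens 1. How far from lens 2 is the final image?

Lens 1: 1/d_i1 = 1/f₁ − 1/d_o1 = 1/(19.0) − 1/(93.9) = 0.04198, so d_i1 = 23.82 cm.
The intermediate image is 23.82 cm to the right of lens 1, which lies 15.44 cm to the right of lens 2 — a virtual object — so d_o2 = −15.44 cm.
Lens 2: 1/d_i2 = 1/f₂ − 1/d_o2 = 1/(23.5) − 1/(-15.44) = 0.1073, so d_i2 = 9.32 cm.
The final image is real, 9.32 cm to the right of lens 2 (overall magnification ≈ -0.15).

9.32 cm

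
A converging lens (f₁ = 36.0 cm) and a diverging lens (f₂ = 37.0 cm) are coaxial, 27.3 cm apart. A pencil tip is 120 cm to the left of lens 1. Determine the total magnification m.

Lens 1: 1/d_i1 = 1/(36.0) − 1/(120) = 0.01944, so d_i1 = 51.43 cm; m₁ = −d_i1/d_o1 = -0.4286.
d_o2 = 27.3 − (51.43) = -24.13 cm (virtual object).
f₂ = −37.0 cm (diverging).
Lens 2: 1/d_i2 = 1/(-37.0) − 1/(-24.13) = 0.01442, so d_i2 = 69.37 cm; m₂ = −d_i2/d_o2 = +2.875.
m = m₁·m₂ = (-0.4286)(+2.875) = -1.23.

m = -1.23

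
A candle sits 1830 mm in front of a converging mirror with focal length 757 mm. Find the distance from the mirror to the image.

Mirror equation: 1/d_i = 1/f − 1/d_o = 1/(757.0) − 1/(1830) = 0.001321 − 0.0005464 = 0.0007746, so d_i = 1290 mm.
The image is real, inverted and reduced, in front of the mirror.

1290 mm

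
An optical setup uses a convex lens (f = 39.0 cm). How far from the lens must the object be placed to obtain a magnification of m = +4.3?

29.9 cm

m = −d_i/d_o ⇒ d_i = −m·d_o.
1/f = 1/d_o + 1/d_i = 1/d_o − 1/(m·d_o) = (1 − 1/m)/d_o, so d_o = f(1 − 1/m) = (39.00)(1 − 1/(+4.3)) = 29.9 cm.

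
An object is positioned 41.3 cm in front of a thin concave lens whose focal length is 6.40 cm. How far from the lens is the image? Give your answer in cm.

5.54 cm

For a concave lens, f = -6.40 cm.
Thin-lens equation: 1/s_i = 1/f − 1/s_o = 1/(-6.400) − 1/(41.3) = -0.1562 − 0.02421 = -0.1805, so s_i = -5.54 cm.
The image is virtual, upright and reduced, on the same side as the object.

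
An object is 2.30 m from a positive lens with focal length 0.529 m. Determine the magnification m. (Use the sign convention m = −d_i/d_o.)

m = -0.299

1/d_i = 1/f − 1/d_o = 1/(0.5290) − 1/(2.30) = 1.456, so d_i = 0.6870 m.
m = −d_i/d_o = −(0.6870)/(2.30) = -0.299.
The image is real, inverted and reduced, on the far side of the lens.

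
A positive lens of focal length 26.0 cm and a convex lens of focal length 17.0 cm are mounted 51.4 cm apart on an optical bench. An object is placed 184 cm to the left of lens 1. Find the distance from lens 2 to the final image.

Lens 1: 1/d_i1 = 1/f₁ − 1/d_o1 = 1/(26.0) − 1/(184) = 0.03303, so d_i1 = 30.28 cm.
The intermediate image is 30.28 cm to the right of lens 1, which is 51.4 − (30.28) = 21.12 cm to the left of lens 2, so d_o2 = +21.12 cm.
Lens 2: 1/d_i2 = 1/f₂ − 1/d_o2 = 1/(17.0) − 1/(21.12) = 0.01148, so d_i2 = 87.1 cm.
The final image is real, 87.1 cm to the right of lens 2 (overall magnification ≈ 0.68).

87.1 cm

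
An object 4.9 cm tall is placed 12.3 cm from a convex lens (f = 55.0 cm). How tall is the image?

1/d_i = 1/f − 1/d_o = 1/(55.00) − 1/(12.3) = -0.06312, so d_i = -15.84 cm.
m = −d_i/d_o = +1.288.
|h_i| = |m|·h_o = 1.288 × 4.9 = 6.31 cm. The image is virtual, upright and enlarged, on the same side as the object.

6.31 cm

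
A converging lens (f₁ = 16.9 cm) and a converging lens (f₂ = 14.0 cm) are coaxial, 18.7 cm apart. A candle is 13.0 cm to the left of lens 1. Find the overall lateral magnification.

Lens 1: 1/d_i1 = 1/(16.9) − 1/(13.0) = -0.01775, so d_i1 = -56.33 cm; m₁ = −d_i1/d_o1 = +4.333.
d_o2 = 18.7 − (-56.33) = 75.03 cm.
Lens 2: 1/d_i2 = 1/(14.0) − 1/(75.03) = 0.05810, so d_i2 = 17.21 cm; m₂ = −d_i2/d_o2 = -0.2294.
m = m₁·m₂ = (+4.333)(-0.2294) = -0.994.

m = -0.994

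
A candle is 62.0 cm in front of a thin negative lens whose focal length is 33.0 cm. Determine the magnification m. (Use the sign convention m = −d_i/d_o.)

m = +0.347

For a negative lens, f = -33.0 cm.
1/d_i = 1/f − 1/d_o = 1/(-33.00) − 1/(62.0) = -0.04643, so d_i = -21.54 cm.
m = −d_i/d_o = −(-21.54)/(62.0) = +0.347.
The image is virtual, upright and reduced, on the same side as the object.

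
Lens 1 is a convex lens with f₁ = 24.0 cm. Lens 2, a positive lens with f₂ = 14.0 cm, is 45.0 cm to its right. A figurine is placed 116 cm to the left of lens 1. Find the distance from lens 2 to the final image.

Lens 1: 1/d_i1 = 1/f₁ − 1/d_o1 = 1/(24.0) − 1/(116) = 0.03305, so d_i1 = 30.26 cm.
The intermediate image is 30.26 cm to the right of lens 1, which is 45.0 − (30.26) = 14.74 cm to the left of lens 2, so d_o2 = +14.74 cm.
Lens 2: 1/d_i2 = 1/f₂ − 1/d_o2 = 1/(14.0) − 1/(14.74) = 0.003586, so d_i2 = 279 cm.
The final image is real, 279 cm to the right of lens 2 (overall magnification ≈ 4.9).

279 cm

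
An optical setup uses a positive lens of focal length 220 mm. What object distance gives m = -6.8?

m = −d_i/d_o ⇒ d_i = −m·d_o.
1/f = 1/d_o + 1/d_i = 1/d_o − 1/(m·d_o) = (1 − 1/m)/d_o, so d_o = f(1 − 1/m) = (220.0)(1 − 1/(-6.8)) = 252 mm.

252 mm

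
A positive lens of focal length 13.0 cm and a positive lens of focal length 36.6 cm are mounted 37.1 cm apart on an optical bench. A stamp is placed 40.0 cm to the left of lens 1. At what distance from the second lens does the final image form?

34.8 cm

Lens 1: 1/d_i1 = 1/f₁ − 1/d_o1 = 1/(13.0) − 1/(40.0) = 0.05192, so d_i1 = 19.26 cm.
The intermediate image is 19.26 cm to the right of lens 1, which is 37.1 − (19.26) = 17.84 cm to the left of lens 2, so d_o2 = +17.84 cm.
Lens 2: 1/d_i2 = 1/f₂ − 1/d_o2 = 1/(36.6) − 1/(17.84) = -0.02873, so d_i2 = -34.8 cm.
The final image is virtual, 34.8 cm to the left of lens 2 (overall magnification ≈ -0.94).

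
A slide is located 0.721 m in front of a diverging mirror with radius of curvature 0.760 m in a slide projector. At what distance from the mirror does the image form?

0.249 m

f = R/2 = 0.760/2 = 0.3800 m; for a diverging mirror, f = -0.3800 m.
Mirror equation: 1/s_i = 1/f − 1/s_o = 1/(-0.3800) − 1/(0.721) = -2.632 − 1.387 = -4.019, so s_i = -0.249 m.
The image is virtual, upright and reduced, behind the mirror.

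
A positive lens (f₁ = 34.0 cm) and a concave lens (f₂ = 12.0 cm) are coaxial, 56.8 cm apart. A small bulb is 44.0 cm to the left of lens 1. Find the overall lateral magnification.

Lens 1: 1/d_i1 = 1/(34.0) − 1/(44.0) = 0.006684, so d_i1 = 149.6 cm; m₁ = −d_i1/d_o1 = -3.400.
d_o2 = 56.8 − (149.6) = -92.80 cm (virtual object).
f₂ = −12.0 cm (diverging).
Lens 2: 1/d_i2 = 1/(-12.0) − 1/(-92.80) = -0.07256, so d_i2 = -13.78 cm; m₂ = −d_i2/d_o2 = -0.1485.
m = m₁·m₂ = (-3.400)(-0.1485) = +0.505.

m = +0.505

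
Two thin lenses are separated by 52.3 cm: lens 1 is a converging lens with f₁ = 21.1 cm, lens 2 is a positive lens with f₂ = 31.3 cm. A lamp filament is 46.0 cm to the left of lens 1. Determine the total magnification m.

Lens 1: 1/d_i1 = 1/(21.1) − 1/(46.0) = 0.02565, so d_i1 = 38.98 cm; m₁ = −d_i1/d_o1 = -0.8474.
d_o2 = 52.3 − (38.98) = 13.32 cm.
Lens 2: 1/d_i2 = 1/(31.3) − 1/(13.32) = -0.04313, so d_i2 = -23.19 cm; m₂ = −d_i2/d_o2 = +1.741.
m = m₁·m₂ = (-0.8474)(+1.741) = -1.48.

m = -1.48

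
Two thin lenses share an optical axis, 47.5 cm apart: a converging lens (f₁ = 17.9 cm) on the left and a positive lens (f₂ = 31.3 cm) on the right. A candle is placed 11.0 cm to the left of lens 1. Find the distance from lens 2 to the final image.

53.2 cm

Lens 1: 1/d_i1 = 1/f₁ − 1/d_o1 = 1/(17.9) − 1/(11.0) = -0.03504, so d_i1 = -28.54 cm.
The intermediate image is 28.54 cm to the left of lens 1 (virtual), which is 47.5 − (-28.54) = 76.04 cm to the left of lens 2, so d_o2 = +76.04 cm.
Lens 2: 1/d_i2 = 1/f₂ − 1/d_o2 = 1/(31.3) − 1/(76.04) = 0.01880, so d_i2 = 53.2 cm.
The final image is real, 53.2 cm to the right of lens 2 (overall magnification ≈ -1.8).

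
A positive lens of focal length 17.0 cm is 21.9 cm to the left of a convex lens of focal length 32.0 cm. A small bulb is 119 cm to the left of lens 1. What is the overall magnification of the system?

m = -0.178

Lens 1: 1/d_i1 = 1/(17.0) − 1/(119) = 0.05042, so d_i1 = 19.83 cm; m₁ = −d_i1/d_o1 = -0.1666.
d_o2 = 21.9 − (19.83) = 2.070 cm.
Lens 2: 1/d_i2 = 1/(32.0) − 1/(2.070) = -0.4518, so d_i2 = -2.213 cm; m₂ = −d_i2/d_o2 = +1.069.
m = m₁·m₂ = (-0.1666)(+1.069) = -0.178.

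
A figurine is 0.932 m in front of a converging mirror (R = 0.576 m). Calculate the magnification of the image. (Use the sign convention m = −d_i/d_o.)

m = -0.447

f = R/2 = 0.576/2 = 0.2880 m.
1/d_i = 1/f − 1/d_o = 1/(0.2880) − 1/(0.932) = 2.399, so d_i = 0.4168 m.
m = −d_i/d_o = −(0.4168)/(0.932) = -0.447.
The image is real, inverted and reduced, in front of the mirror.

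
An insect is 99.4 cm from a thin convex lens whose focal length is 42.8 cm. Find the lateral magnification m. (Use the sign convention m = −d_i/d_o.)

m = -0.756

1/d_i = 1/f − 1/d_o = 1/(42.80) − 1/(99.4) = 0.01330, so d_i = 75.16 cm.
m = −d_i/d_o = −(75.16)/(99.4) = -0.756.
The image is real, inverted and reduced, on the far side of the lens.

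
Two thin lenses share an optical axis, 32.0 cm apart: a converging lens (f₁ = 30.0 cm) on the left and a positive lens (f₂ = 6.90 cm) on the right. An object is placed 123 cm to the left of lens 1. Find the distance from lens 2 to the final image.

Lens 1: 1/d_i1 = 1/f₁ − 1/d_o1 = 1/(30.0) − 1/(123) = 0.02520, so d_i1 = 39.68 cm.
The intermediate image is 39.68 cm to the right of lens 1, which lies 7.680 cm to the right of lens 2 — a virtual object — so d_o2 = −7.680 cm.
Lens 2: 1/d_i2 = 1/f₂ − 1/d_o2 = 1/(6.90) − 1/(-7.680) = 0.2751, so d_i2 = 3.63 cm.
The final image is real, 3.63 cm to the right of lens 2 (overall magnification ≈ -0.15).

3.63 cm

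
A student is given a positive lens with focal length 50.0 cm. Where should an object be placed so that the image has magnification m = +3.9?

37.2 cm

m = −d_i/d_o ⇒ d_i = −m·d_o.
1/f = 1/d_o + 1/d_i = 1/d_o − 1/(m·d_o) = (1 − 1/m)/d_o, so d_o = f(1 − 1/m) = (50.00)(1 − 1/(+3.9)) = 37.2 cm.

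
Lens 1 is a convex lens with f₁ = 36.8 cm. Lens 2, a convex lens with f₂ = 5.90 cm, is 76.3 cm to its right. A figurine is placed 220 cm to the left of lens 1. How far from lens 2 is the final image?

7.23 cm

Lens 1: 1/d_i1 = 1/f₁ − 1/d_o1 = 1/(36.8) − 1/(220) = 0.02263, so d_i1 = 44.19 cm.
The intermediate image is 44.19 cm to the right of lens 1, which is 76.3 − (44.19) = 32.11 cm to the left of lens 2, so d_o2 = +32.11 cm.
Lens 2: 1/d_i2 = 1/f₂ − 1/d_o2 = 1/(5.90) − 1/(32.11) = 0.1383, so d_i2 = 7.23 cm.
The final image is real, 7.23 cm to the right of lens 2 (overall magnification ≈ 0.045).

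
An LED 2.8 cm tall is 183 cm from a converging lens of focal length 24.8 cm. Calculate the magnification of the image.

1/d_i = 1/f − 1/d_o = 1/(24.80) − 1/(183) = 0.03486, so d_i = 28.69 cm.
m = −d_i/d_o = −(28.69)/(183) = -0.157.
The image is real, inverted and reduced, on the far side of the lens.

m = -0.157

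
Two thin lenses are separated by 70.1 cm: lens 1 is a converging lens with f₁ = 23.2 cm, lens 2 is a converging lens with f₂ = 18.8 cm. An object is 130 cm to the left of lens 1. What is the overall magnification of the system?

m = +0.177

Lens 1: 1/d_i1 = 1/(23.2) − 1/(130) = 0.03541, so d_i1 = 28.24 cm; m₁ = −d_i1/d_o1 = -0.2172.
d_o2 = 70.1 − (28.24) = 41.86 cm.
Lens 2: 1/d_i2 = 1/(18.8) − 1/(41.86) = 0.02930, so d_i2 = 34.13 cm; m₂ = −d_i2/d_o2 = -0.8153.
m = m₁·m₂ = (-0.2172)(-0.8153) = +0.177.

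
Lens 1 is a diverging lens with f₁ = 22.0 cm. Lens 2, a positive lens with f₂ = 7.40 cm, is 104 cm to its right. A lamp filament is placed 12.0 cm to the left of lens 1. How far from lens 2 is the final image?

7.92 cm

Lens 1 is diverging, so f₁ = −22.0 cm.
Lens 1: 1/d_i1 = 1/f₁ − 1/d_o1 = 1/(-22.0) − 1/(12.0) = -0.1288, so d_i1 = -7.765 cm.
The intermediate image is 7.765 cm to the left of lens 1 (virtual), which is 104 − (-7.765) = 111.8 cm to the left of lens 2, so d_o2 = +111.8 cm.
Lens 2: 1/d_i2 = 1/f₂ − 1/d_o2 = 1/(7.40) − 1/(111.8) = 0.1262, so d_i2 = 7.92 cm.
The final image is real, 7.92 cm to the right of lens 2 (overall magnification ≈ -0.046).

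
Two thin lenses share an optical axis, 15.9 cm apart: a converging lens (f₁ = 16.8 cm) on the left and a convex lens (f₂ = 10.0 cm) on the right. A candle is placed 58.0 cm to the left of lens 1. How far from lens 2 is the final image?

Lens 1: 1/d_i1 = 1/f₁ − 1/d_o1 = 1/(16.8) − 1/(58.0) = 0.04228, so d_i1 = 23.65 cm.
The intermediate image is 23.65 cm to the right of lens 1, which lies 7.750 cm to the right of lens 2 — a virtual object — so d_o2 = −7.750 cm.
Lens 2: 1/d_i2 = 1/f₂ − 1/d_o2 = 1/(10.0) − 1/(-7.750) = 0.2290, so d_i2 = 4.37 cm.
The final image is real, 4.37 cm to the right of lens 2 (overall magnification ≈ -0.23).

4.37 cm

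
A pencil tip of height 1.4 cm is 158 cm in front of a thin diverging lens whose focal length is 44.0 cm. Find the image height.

For a diverging lens, f = -44.0 cm.
1/d_i = 1/f − 1/d_o = 1/(-44.00) − 1/(158) = -0.02906, so d_i = -34.42 cm.
m = −d_i/d_o = +0.2178.
|h_i| = |m|·h_o = 0.2178 × 1.4 = 0.305 cm. The image is virtual, upright and reduced, on the same side as the object.

0.305 cm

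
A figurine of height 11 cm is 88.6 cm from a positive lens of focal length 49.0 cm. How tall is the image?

13.6 cm

1/d_i = 1/f − 1/d_o = 1/(49.00) − 1/(88.6) = 0.009121, so d_i = 109.6 cm.
m = −d_i/d_o = -1.237.
|h_i| = |m|·h_o = 1.237 × 11 = 13.6 cm. The image is real, inverted and enlarged, on the far side of the lens.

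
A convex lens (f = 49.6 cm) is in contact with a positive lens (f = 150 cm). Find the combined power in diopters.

P = +2.68 D

P₁ = 1/f₁ = 1/(0.496 m) = +2.016 D; P₂ = 1/f₂ = 1/(1.50 m) = +0.6667 D.
For thin lenses in contact, P = P₁ + P₂ = (+2.016) + (+0.6667) = +2.68 D.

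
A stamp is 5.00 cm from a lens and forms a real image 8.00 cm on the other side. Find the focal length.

Real image ⇒ d_i = +8.00 cm.
1/f = 1/d_o + 1/d_i = 1/(5.00) + 1/(8.00) = 0.3250, so f = 3.08 cm.
Since f is positive, the lens is converging.

f = 3.08 cm (converging)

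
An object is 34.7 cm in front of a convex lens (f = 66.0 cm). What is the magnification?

1/d_i = 1/f − 1/d_o = 1/(66.00) − 1/(34.7) = -0.01367, so d_i = -73.17 cm.
m = −d_i/d_o = −(-73.17)/(34.7) = +2.11.
The image is virtual, upright and enlarged, on the same side as the object.

m = +2.11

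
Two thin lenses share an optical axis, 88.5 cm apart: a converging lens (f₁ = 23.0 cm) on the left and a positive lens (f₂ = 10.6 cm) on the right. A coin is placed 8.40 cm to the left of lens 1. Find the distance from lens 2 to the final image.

Lens 1: 1/d_i1 = 1/f₁ − 1/d_o1 = 1/(23.0) − 1/(8.40) = -0.07557, so d_i1 = -13.23 cm.
The intermediate image is 13.23 cm to the left of lens 1 (virtual), which is 88.5 − (-13.23) = 101.7 cm to the left of lens 2, so d_o2 = +101.7 cm.
Lens 2: 1/d_i2 = 1/f₂ − 1/d_o2 = 1/(10.6) − 1/(101.7) = 0.08451, so d_i2 = 11.8 cm.
The final image is real, 11.8 cm to the right of lens 2 (overall magnification ≈ -0.18).

11.8 cm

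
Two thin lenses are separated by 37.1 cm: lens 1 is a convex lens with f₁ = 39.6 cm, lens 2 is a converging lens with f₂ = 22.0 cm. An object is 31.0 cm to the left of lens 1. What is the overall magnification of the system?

m = -0.642

Lens 1: 1/d_i1 = 1/(39.6) − 1/(31.0) = -0.007006, so d_i1 = -142.7 cm; m₁ = −d_i1/d_o1 = +4.603.
d_o2 = 37.1 − (-142.7) = 179.8 cm.
Lens 2: 1/d_i2 = 1/(22.0) − 1/(179.8) = 0.03989, so d_i2 = 25.07 cm; m₂ = −d_i2/d_o2 = -0.1394.
m = m₁·m₂ = (+4.603)(-0.1394) = -0.642.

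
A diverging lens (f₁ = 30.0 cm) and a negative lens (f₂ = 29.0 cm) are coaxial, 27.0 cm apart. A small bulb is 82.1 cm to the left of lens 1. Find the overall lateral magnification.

m = +0.0995

f₁ = −30.0 cm (diverging).
Lens 1: 1/d_i1 = 1/(-30.0) − 1/(82.1) = -0.04551, so d_i1 = -21.97 cm; m₁ = −d_i1/d_o1 = +0.2676.
d_o2 = 27.0 − (-21.97) = 48.97 cm.
f₂ = −29.0 cm (diverging).
Lens 2: 1/d_i2 = 1/(-29.0) − 1/(48.97) = -0.05490, so d_i2 = -18.21 cm; m₂ = −d_i2/d_o2 = +0.3719.
m = m₁·m₂ = (+0.2676)(+0.3719) = +0.0995.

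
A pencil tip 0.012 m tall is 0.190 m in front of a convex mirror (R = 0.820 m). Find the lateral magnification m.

f = R/2 = 0.820/2 = 0.4100 m; for a convex mirror, f = -0.4100 m.
1/d_i = 1/f − 1/d_o = 1/(-0.4100) − 1/(0.190) = -7.702, so d_i = -0.1298 m.
m = −d_i/d_o = −(-0.1298)/(0.190) = +0.683.
The image is virtual, upright and reduced, behind the mirror.

m = +0.683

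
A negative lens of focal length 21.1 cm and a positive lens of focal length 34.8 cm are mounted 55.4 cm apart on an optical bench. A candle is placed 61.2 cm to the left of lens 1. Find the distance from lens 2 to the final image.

Lens 1 is diverging, so f₁ = −21.1 cm.
Lens 1: 1/d_i1 = 1/f₁ − 1/d_o1 = 1/(-21.1) − 1/(61.2) = -0.06373, so d_i1 = -15.69 cm.
The intermediate image is 15.69 cm to the left of lens 1 (virtual), which is 55.4 − (-15.69) = 71.09 cm to the left of lens 2, so d_o2 = +71.09 cm.
Lens 2: 1/d_i2 = 1/f₂ − 1/d_o2 = 1/(34.8) − 1/(71.09) = 0.01467, so d_i2 = 68.2 cm.
The final image is real, 68.2 cm to the right of lens 2 (overall magnification ≈ -0.25).

68.2 cm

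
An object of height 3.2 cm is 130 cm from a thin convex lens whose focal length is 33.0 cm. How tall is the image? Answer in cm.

1/d_i = 1/f − 1/d_o = 1/(33.00) − 1/(130) = 0.02261, so d_i = 44.23 cm.
m = −d_i/d_o = -0.3402.
|h_i| = |m|·h_o = 0.3402 × 3.2 = 1.09 cm. The image is real, inverted and reduced, on the far side of the lens.

1.09 cm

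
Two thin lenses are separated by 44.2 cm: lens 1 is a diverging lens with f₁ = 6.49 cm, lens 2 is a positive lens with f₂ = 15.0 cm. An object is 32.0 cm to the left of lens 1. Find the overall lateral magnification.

f₁ = −6.49 cm (diverging).
Lens 1: 1/d_i1 = 1/(-6.49) − 1/(32.0) = -0.1853, so d_i1 = -5.396 cm; m₁ = −d_i1/d_o1 = +0.1686.
d_o2 = 44.2 − (-5.396) = 49.60 cm.
Lens 2: 1/d_i2 = 1/(15.0) − 1/(49.60) = 0.04651, so d_i2 = 21.50 cm; m₂ = −d_i2/d_o2 = -0.4335.
m = m₁·m₂ = (+0.1686)(-0.4335) = -0.0731.

m = -0.0731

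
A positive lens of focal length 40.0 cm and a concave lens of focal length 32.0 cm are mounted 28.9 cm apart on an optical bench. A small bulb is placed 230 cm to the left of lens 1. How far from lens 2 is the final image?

Lens 1: 1/d_i1 = 1/f₁ − 1/d_o1 = 1/(40.0) − 1/(230) = 0.02065, so d_i1 = 48.42 cm.
The intermediate image is 48.42 cm to the right of lens 1, which lies 19.52 cm to the right of lens 2 — a virtual object — so d_o2 = −19.52 cm.
Lens 2 is diverging, so f₂ = −32.0 cm.
Lens 2: 1/d_i2 = 1/f₂ − 1/d_o2 = 1/(-32.0) − 1/(-19.52) = 0.01998, so d_i2 = 50.1 cm.
The final image is real, 50.1 cm to the right of lens 2 (overall magnification ≈ -0.54).

50.1 cm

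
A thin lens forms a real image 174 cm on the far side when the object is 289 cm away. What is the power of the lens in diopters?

d_i = +174 cm.
1/f = 1/d_o + 1/d_i = 1/(289) + 1/(174) = 0.009207 cm⁻¹.
f = 108.6 cm = 1.086 m, so P = 1/f = +0.921 D.

P = +0.921 D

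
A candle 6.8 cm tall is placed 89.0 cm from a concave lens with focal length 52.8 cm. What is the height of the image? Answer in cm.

For a concave lens, f = -52.8 cm.
1/d_i = 1/f − 1/d_o = 1/(-52.80) − 1/(89.0) = -0.03018, so d_i = -33.14 cm.
m = −d_i/d_o = +0.3724.
|h_i| = |m|·h_o = 0.3724 × 6.8 = 2.53 cm. The image is virtual, upright and reduced, on the same side as the object.

2.53 cm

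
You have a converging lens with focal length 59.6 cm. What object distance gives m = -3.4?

m = −d_i/d_o ⇒ d_i = −m·d_o.
1/f = 1/d_o + 1/d_i = 1/d_o − 1/(m·d_o) = (1 − 1/m)/d_o, so d_o = f(1 − 1/m) = (59.60)(1 − 1/(-3.4)) = 77.1 cm.

77.1 cm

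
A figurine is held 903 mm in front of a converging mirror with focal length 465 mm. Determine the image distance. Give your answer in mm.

959 mm

Mirror equation: 1/d_i = 1/f − 1/d_o = 1/(465.0) − 1/(903) = 0.002151 − 0.001107 = 0.001043, so d_i = 959 mm.
The image is real, inverted and enlarged, in front of the mirror.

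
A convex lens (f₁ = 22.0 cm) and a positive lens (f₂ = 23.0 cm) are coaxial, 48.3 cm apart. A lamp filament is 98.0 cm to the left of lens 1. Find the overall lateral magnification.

Lens 1: 1/d_i1 = 1/(22.0) − 1/(98.0) = 0.03525, so d_i1 = 28.37 cm; m₁ = −d_i1/d_o1 = -0.2895.
d_o2 = 48.3 − (28.37) = 19.93 cm.
Lens 2: 1/d_i2 = 1/(23.0) − 1/(19.93) = -0.006697, so d_i2 = -149.3 cm; m₂ = −d_i2/d_o2 = +7.492.
m = m₁·m₂ = (-0.2895)(+7.492) = -2.17.

m = -2.17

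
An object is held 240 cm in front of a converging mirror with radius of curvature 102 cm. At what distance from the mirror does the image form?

64.8 cm

f = R/2 = 102/2 = 51.00 cm.
Mirror equation: 1/q = 1/f − 1/p = 1/(51.00) − 1/(240) = 0.01961 − 0.004167 = 0.01544, so q = 64.8 cm.
The image is real, inverted and reduced, in front of the mirror.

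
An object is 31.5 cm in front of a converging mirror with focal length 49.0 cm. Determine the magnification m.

m = +2.80

1/d_i = 1/f − 1/d_o = 1/(49.00) − 1/(31.5) = -0.01134, so d_i = -88.20 cm.
m = −d_i/d_o = −(-88.20)/(31.5) = +2.80.
The image is virtual, upright and enlarged, behind the mirror.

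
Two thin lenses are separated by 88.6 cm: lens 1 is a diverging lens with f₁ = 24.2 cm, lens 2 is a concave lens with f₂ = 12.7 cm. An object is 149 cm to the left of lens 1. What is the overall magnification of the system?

m = +0.0145

f₁ = −24.2 cm (diverging).
Lens 1: 1/d_i1 = 1/(-24.2) − 1/(149) = -0.04803, so d_i1 = -20.82 cm; m₁ = −d_i1/d_o1 = +0.1397.
d_o2 = 88.6 − (-20.82) = 109.4 cm.
f₂ = −12.7 cm (diverging).
Lens 2: 1/d_i2 = 1/(-12.7) − 1/(109.4) = -0.08788, so d_i2 = -11.38 cm; m₂ = −d_i2/d_o2 = +0.1040.
m = m₁·m₂ = (+0.1397)(+0.1040) = +0.0145.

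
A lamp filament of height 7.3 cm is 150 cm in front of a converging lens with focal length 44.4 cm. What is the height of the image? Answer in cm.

3.07 cm

1/d_i = 1/f − 1/d_o = 1/(44.40) − 1/(150) = 0.01586, so d_i = 63.07 cm.
m = −d_i/d_o = -0.4205.
|h_i| = |m|·h_o = 0.4205 × 7.3 = 3.07 cm. The image is real, inverted and reduced, on the far side of the lens.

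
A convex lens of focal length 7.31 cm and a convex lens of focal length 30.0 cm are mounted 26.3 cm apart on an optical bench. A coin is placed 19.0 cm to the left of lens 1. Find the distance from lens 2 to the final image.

Lens 1: 1/d_i1 = 1/f₁ − 1/d_o1 = 1/(7.31) − 1/(19.0) = 0.08417, so d_i1 = 11.88 cm.
The intermediate image is 11.88 cm to the right of lens 1, which is 26.3 − (11.88) = 14.42 cm to the left of lens 2, so d_o2 = +14.42 cm.
Lens 2: 1/d_i2 = 1/f₂ − 1/d_o2 = 1/(30.0) − 1/(14.42) = -0.03601, so d_i2 = -27.8 cm.
The final image is virtual, 27.8 cm to the left of lens 2 (overall magnification ≈ -1.2).

27.8 cm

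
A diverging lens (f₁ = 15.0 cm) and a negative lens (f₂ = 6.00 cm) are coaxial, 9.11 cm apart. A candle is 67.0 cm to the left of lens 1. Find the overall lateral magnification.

f₁ = −15.0 cm (diverging).
Lens 1: 1/d_i1 = 1/(-15.0) − 1/(67.0) = -0.08159, so d_i1 = -12.26 cm; m₁ = −d_i1/d_o1 = +0.1830.
d_o2 = 9.11 − (-12.26) = 21.37 cm.
f₂ = −6.00 cm (diverging).
Lens 2: 1/d_i2 = 1/(-6.00) − 1/(21.37) = -0.2135, so d_i2 = -4.685 cm; m₂ = −d_i2/d_o2 = +0.2192.
m = m₁·m₂ = (+0.1830)(+0.2192) = +0.0401.

m = +0.0401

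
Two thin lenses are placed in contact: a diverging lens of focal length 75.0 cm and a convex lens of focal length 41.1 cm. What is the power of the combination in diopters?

P = +1.10 D

P₁ = 1/f₁ = 1/(-0.750 m) = -1.333 D; P₂ = 1/f₂ = 1/(0.411 m) = +2.433 D.
For thin lenses in contact, P = P₁ + P₂ = (-1.333) + (+2.433) = +1.10 D.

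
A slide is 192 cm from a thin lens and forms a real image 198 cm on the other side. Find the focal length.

f = 97.5 cm (converging)

Real image ⇒ d_i = +198 cm.
1/f = 1/d_o + 1/d_i = 1/(192) + 1/(198) = 0.01026, so f = 97.5 cm.
Since f is positive, the thin lens is converging.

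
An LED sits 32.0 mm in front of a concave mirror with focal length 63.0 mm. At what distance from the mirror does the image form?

Mirror equation: 1/v = 1/f − 1/u = 1/(63.00) − 1/(32.0) = 0.01587 − 0.03125 = -0.01538, so v = -65.0 mm.
The image is virtual, upright and enlarged, behind the mirror.

65.0 mm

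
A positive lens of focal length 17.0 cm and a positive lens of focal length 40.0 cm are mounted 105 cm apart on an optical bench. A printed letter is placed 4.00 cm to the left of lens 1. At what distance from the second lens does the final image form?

62.8 cm

Lens 1: 1/d_i1 = 1/f₁ − 1/d_o1 = 1/(17.0) − 1/(4.00) = -0.1912, so d_i1 = -5.231 cm.
The intermediate image is 5.231 cm to the left of lens 1 (virtual), which is 105 − (-5.231) = 110.2 cm to the left of lens 2, so d_o2 = +110.2 cm.
Lens 2: 1/d_i2 = 1/f₂ − 1/d_o2 = 1/(40.0) − 1/(110.2) = 0.01593, so d_i2 = 62.8 cm.
The final image is real, 62.8 cm to the right of lens 2 (overall magnification ≈ -0.74).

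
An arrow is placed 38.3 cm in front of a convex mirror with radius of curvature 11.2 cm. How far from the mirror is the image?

f = R/2 = 11.2/2 = 5.600 cm; for a convex mirror, f = -5.600 cm.
Mirror equation: 1/v = 1/f − 1/u = 1/(-5.600) − 1/(38.3) = -0.1786 − 0.02611 = -0.2047, so v = -4.89 cm.
The image is virtual, upright and reduced, behind the mirror.

4.89 cm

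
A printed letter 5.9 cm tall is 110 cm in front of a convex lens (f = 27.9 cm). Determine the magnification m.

m = -0.340

1/d_i = 1/f − 1/d_o = 1/(27.90) − 1/(110) = 0.02675, so d_i = 37.38 cm.
m = −d_i/d_o = −(37.38)/(110) = -0.340.
The image is real, inverted and reduced, on the far side of the lens.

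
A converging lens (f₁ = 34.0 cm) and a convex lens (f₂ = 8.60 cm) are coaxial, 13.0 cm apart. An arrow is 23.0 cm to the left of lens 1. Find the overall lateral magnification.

m = -0.352

Lens 1: 1/d_i1 = 1/(34.0) − 1/(23.0) = -0.01407, so d_i1 = -71.09 cm; m₁ = −d_i1/d_o1 = +3.091.
d_o2 = 13.0 − (-71.09) = 84.09 cm.
Lens 2: 1/d_i2 = 1/(8.60) − 1/(84.09) = 0.1044, so d_i2 = 9.580 cm; m₂ = −d_i2/d_o2 = -0.1139.
m = m₁·m₂ = (+3.091)(-0.1139) = -0.352.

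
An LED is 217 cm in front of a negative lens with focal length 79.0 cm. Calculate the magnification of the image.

m = +0.267

For a negative lens, f = -79.0 cm.
1/d_i = 1/f − 1/d_o = 1/(-79.00) − 1/(217) = -0.01727, so d_i = -57.92 cm.
m = −d_i/d_o = −(-57.92)/(217) = +0.267.
The image is virtual, upright and reduced, on the same side as the object.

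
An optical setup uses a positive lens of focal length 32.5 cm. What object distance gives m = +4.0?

m = −d_i/d_o ⇒ d_i = −m·d_o.
1/f = 1/d_o + 1/d_i = 1/d_o − 1/(m·d_o) = (1 − 1/m)/d_o, so d_o = f(1 − 1/m) = (32.50)(1 − 1/(+4.0)) = 24.4 cm.

24.4 cm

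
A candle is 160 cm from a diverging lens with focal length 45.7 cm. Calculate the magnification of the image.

m = +0.222

For a diverging lens, f = -45.7 cm.
1/d_i = 1/f − 1/d_o = 1/(-45.70) − 1/(160) = -0.02813, so d_i = -35.55 cm.
m = −d_i/d_o = −(-35.55)/(160) = +0.222.
The image is virtual, upright and reduced, on the same side as the object.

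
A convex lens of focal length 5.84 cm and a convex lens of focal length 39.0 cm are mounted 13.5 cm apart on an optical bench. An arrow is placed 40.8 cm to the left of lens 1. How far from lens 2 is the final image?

8.07 cm

Lens 1: 1/d_i1 = 1/f₁ − 1/d_o1 = 1/(5.84) − 1/(40.8) = 0.1467, so d_i1 = 6.816 cm.
The intermediate image is 6.816 cm to the right of lens 1, which is 13.5 − (6.816) = 6.684 cm to the left of lens 2, so d_o2 = +6.684 cm.
Lens 2: 1/d_i2 = 1/f₂ − 1/d_o2 = 1/(39.0) − 1/(6.684) = -0.1240, so d_i2 = -8.07 cm.
The final image is virtual, 8.07 cm to the left of lens 2 (overall magnification ≈ -0.20).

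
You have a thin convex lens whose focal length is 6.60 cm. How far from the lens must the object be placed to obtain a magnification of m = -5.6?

m = −d_i/d_o ⇒ d_i = −m·d_o.
1/f = 1/d_o + 1/d_i = 1/d_o − 1/(m·d_o) = (1 − 1/m)/d_o, so d_o = f(1 − 1/m) = (6.600)(1 − 1/(-5.6)) = 7.78 cm.

7.78 cm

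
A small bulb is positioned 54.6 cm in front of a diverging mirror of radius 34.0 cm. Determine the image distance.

13.0 cm

f = R/2 = 34.0/2 = 17.00 cm; for a diverging mirror, f = -17.00 cm.
Mirror equation: 1/v = 1/f − 1/u = 1/(-17.00) − 1/(54.6) = -0.05882 − 0.01832 = -0.07714, so v = -13.0 cm.
The image is virtual, upright and reduced, behind the mirror.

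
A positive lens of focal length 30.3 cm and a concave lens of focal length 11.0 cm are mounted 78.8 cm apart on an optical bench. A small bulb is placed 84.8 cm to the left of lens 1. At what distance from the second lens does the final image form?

Lens 1: 1/d_i1 = 1/f₁ − 1/d_o1 = 1/(30.3) − 1/(84.8) = 0.02121, so d_i1 = 47.15 cm.
The intermediate image is 47.15 cm to the right of lens 1, which is 78.8 − (47.15) = 31.65 cm to the left of lens 2, so d_o2 = +31.65 cm.
Lens 2 is diverging, so f₂ = −11.0 cm.
Lens 2: 1/d_i2 = 1/f₂ − 1/d_o2 = 1/(-11.0) − 1/(31.65) = -0.1225, so d_i2 = -8.16 cm.
The final image is virtual, 8.16 cm to the left of lens 2 (overall magnification ≈ -0.14).

8.16 cm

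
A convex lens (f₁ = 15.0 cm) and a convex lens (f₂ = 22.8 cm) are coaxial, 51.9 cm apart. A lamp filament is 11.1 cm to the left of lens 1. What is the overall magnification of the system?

m = -1.22

Lens 1: 1/d_i1 = 1/(15.0) − 1/(11.1) = -0.02342, so d_i1 = -42.69 cm; m₁ = −d_i1/d_o1 = +3.846.
d_o2 = 51.9 − (-42.69) = 94.59 cm.
Lens 2: 1/d_i2 = 1/(22.8) − 1/(94.59) = 0.03329, so d_i2 = 30.04 cm; m₂ = −d_i2/d_o2 = -0.3176.
m = m₁·m₂ = (+3.846)(-0.3176) = -1.22.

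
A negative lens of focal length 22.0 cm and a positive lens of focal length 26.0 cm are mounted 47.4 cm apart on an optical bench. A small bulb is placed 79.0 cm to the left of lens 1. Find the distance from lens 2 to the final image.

43.5 cm

Lens 1 is diverging, so f₁ = −22.0 cm.
Lens 1: 1/d_i1 = 1/f₁ − 1/d_o1 = 1/(-22.0) − 1/(79.0) = -0.05811, so d_i1 = -17.21 cm.
The intermediate image is 17.21 cm to the left of lens 1 (virtual), which is 47.4 − (-17.21) = 64.61 cm to the left of lens 2, so d_o2 = +64.61 cm.
Lens 2: 1/d_i2 = 1/f₂ − 1/d_o2 = 1/(26.0) − 1/(64.61) = 0.02298, so d_i2 = 43.5 cm.
The final image is real, 43.5 cm to the right of lens 2 (overall magnification ≈ -0.15).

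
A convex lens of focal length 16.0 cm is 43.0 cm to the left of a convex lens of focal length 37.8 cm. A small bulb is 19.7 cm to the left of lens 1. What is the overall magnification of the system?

Lens 1: 1/d_i1 = 1/(16.0) − 1/(19.7) = 0.01174, so d_i1 = 85.19 cm; m₁ = −d_i1/d_o1 = -4.324.
d_o2 = 43.0 − (85.19) = -42.19 cm (virtual object).
Lens 2: 1/d_i2 = 1/(37.8) − 1/(-42.19) = 0.05016, so d_i2 = 19.94 cm; m₂ = −d_i2/d_o2 = +0.4726.
m = m₁·m₂ = (-4.324)(+0.4726) = -2.04.

m = -2.04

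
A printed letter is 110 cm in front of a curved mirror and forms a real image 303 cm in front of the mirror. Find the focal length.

Real image ⇒ d_i = +303 cm.
1/f = 1/d_o + 1/d_i = 1/(110) + 1/(303) = 0.01239, so f = 80.7 cm.
Since f is positive, the curved mirror is concave.

f = 80.7 cm (concave)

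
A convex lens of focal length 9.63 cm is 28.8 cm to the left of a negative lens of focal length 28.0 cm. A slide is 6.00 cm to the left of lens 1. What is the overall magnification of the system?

Lens 1: 1/d_i1 = 1/(9.63) − 1/(6.00) = -0.06282, so d_i1 = -15.92 cm; m₁ = −d_i1/d_o1 = +2.653.
d_o2 = 28.8 − (-15.92) = 44.72 cm.
f₂ = −28.0 cm (diverging).
Lens 2: 1/d_i2 = 1/(-28.0) − 1/(44.72) = -0.05808, so d_i2 = -17.22 cm; m₂ = −d_i2/d_o2 = +0.3850.
m = m₁·m₂ = (+2.653)(+0.3850) = +1.02.

m = +1.02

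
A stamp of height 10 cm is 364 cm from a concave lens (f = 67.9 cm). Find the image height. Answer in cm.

1.57 cm

For a concave lens, f = -67.9 cm.
1/d_i = 1/f − 1/d_o = 1/(-67.90) − 1/(364) = -0.01747, so d_i = -57.23 cm.
m = −d_i/d_o = +0.1572.
|h_i| = |m|·h_o = 0.1572 × 10 = 1.57 cm. The image is virtual, upright and reduced, on the same side as the object.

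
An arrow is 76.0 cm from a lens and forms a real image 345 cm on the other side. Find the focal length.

Real image ⇒ d_i = +345 cm.
1/f = 1/d_o + 1/d_i = 1/(76.0) + 1/(345) = 0.01606, so f = 62.3 cm.
Since f is positive, the lens is converging.

f = 62.3 cm (converging)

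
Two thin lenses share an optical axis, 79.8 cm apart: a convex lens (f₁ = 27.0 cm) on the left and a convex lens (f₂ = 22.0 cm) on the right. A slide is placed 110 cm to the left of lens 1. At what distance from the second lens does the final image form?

Lens 1: 1/d_i1 = 1/f₁ − 1/d_o1 = 1/(27.0) − 1/(110) = 0.02795, so d_i1 = 35.78 cm.
The intermediate image is 35.78 cm to the right of lens 1, which is 79.8 − (35.78) = 44.02 cm to the left of lens 2, so d_o2 = +44.02 cm.
Lens 2: 1/d_i2 = 1/f₂ − 1/d_o2 = 1/(22.0) − 1/(44.02) = 0.02274, so d_i2 = 44.0 cm.
The final image is real, 44.0 cm to the right of lens 2 (overall magnification ≈ 0.33).

44.0 cm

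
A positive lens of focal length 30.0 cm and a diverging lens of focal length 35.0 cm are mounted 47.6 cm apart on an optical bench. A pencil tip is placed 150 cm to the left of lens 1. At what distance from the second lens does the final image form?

7.84 cm

Lens 1: 1/d_i1 = 1/f₁ − 1/d_o1 = 1/(30.0) − 1/(150) = 0.02667, so d_i1 = 37.50 cm.
The intermediate image is 37.50 cm to the right of lens 1, which is 47.6 − (37.50) = 10.10 cm to the left of lens 2, so d_o2 = +10.10 cm.
Lens 2 is diverging, so f₂ = −35.0 cm.
Lens 2: 1/d_i2 = 1/f₂ − 1/d_o2 = 1/(-35.0) − 1/(10.10) = -0.1276, so d_i2 = -7.84 cm.
The final image is virtual, 7.84 cm to the left of lens 2 (overall magnification ≈ -0.19).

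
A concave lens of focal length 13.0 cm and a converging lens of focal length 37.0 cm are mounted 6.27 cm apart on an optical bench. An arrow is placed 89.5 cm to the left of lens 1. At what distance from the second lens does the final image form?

33.6 cm

Lens 1 is diverging, so f₁ = −13.0 cm.
Lens 1: 1/d_i1 = 1/f₁ − 1/d_o1 = 1/(-13.0) − 1/(89.5) = -0.08810, so d_i1 = -11.35 cm.
The intermediate image is 11.35 cm to the left of lens 1 (virtual), which is 6.27 − (-11.35) = 17.62 cm to the left of lens 2, so d_o2 = +17.62 cm.
Lens 2: 1/d_i2 = 1/f₂ − 1/d_o2 = 1/(37.0) − 1/(17.62) = -0.02973, so d_i2 = -33.6 cm.
The final image is virtual, 33.6 cm to the left of lens 2 (overall magnification ≈ 0.24).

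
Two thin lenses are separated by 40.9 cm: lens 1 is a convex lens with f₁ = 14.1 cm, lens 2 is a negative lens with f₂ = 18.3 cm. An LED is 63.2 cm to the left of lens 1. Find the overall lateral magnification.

m = -0.128

Lens 1: 1/d_i1 = 1/(14.1) − 1/(63.2) = 0.05510, so d_i1 = 18.15 cm; m₁ = −d_i1/d_o1 = -0.2872.
d_o2 = 40.9 − (18.15) = 22.75 cm.
f₂ = −18.3 cm (diverging).
Lens 2: 1/d_i2 = 1/(-18.3) − 1/(22.75) = -0.09860, so d_i2 = -10.14 cm; m₂ = −d_i2/d_o2 = +0.4458.
m = m₁·m₂ = (-0.2872)(+0.4458) = -0.128.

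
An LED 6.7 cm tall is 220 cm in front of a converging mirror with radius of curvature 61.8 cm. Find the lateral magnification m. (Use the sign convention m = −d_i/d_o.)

f = R/2 = 61.8/2 = 30.90 cm.
1/d_i = 1/f − 1/d_o = 1/(30.90) − 1/(220) = 0.02782, so d_i = 35.95 cm.
m = −d_i/d_o = −(35.95)/(220) = -0.163.
The image is real, inverted and reduced, in front of the mirror.

m = -0.163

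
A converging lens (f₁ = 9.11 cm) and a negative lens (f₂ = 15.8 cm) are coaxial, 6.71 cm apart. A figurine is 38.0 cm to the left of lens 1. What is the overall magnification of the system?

m = -0.473

Lens 1: 1/d_i1 = 1/(9.11) − 1/(38.0) = 0.08345, so d_i1 = 11.98 cm; m₁ = −d_i1/d_o1 = -0.3153.
d_o2 = 6.71 − (11.98) = -5.270 cm (virtual object).
f₂ = −15.8 cm (diverging).
Lens 2: 1/d_i2 = 1/(-15.8) − 1/(-5.270) = 0.1265, so d_i2 = 7.908 cm; m₂ = −d_i2/d_o2 = +1.500.
m = m₁·m₂ = (-0.3153)(+1.500) = -0.473.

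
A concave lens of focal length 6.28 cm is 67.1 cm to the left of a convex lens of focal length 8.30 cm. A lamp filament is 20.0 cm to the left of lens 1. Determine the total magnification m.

f₁ = −6.28 cm (diverging).
Lens 1: 1/d_i1 = 1/(-6.28) − 1/(20.0) = -0.2092, so d_i1 = -4.779 cm; m₁ = −d_i1/d_o1 = +0.2389.
d_o2 = 67.1 − (-4.779) = 71.88 cm.
Lens 2: 1/d_i2 = 1/(8.30) − 1/(71.88) = 0.1066, so d_i2 = 9.384 cm; m₂ = −d_i2/d_o2 = -0.1305.
m = m₁·m₂ = (+0.2389)(-0.1305) = -0.0312.

m = -0.0312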